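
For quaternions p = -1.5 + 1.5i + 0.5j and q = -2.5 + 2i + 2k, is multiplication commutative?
No: pq = 0.75 - 5.75i - 4.25j - 4k ≠ 0.75 - 7.75i + 1.75j - 2k = qp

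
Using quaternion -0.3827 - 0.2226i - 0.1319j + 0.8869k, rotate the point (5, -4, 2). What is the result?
(-6.578, -1.22, -0.492)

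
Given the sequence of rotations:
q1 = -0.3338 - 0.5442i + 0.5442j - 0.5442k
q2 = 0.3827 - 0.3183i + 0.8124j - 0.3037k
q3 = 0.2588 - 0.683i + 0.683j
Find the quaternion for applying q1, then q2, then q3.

q2 · q1 = -0.9083 - 0.3789i - 0.0709j + 0.162k
q3 · q2 · q1 = -0.4454 + 0.633i - 0.5281j + 0.3491k
-0.4454 + 0.633i - 0.5281j + 0.3491k


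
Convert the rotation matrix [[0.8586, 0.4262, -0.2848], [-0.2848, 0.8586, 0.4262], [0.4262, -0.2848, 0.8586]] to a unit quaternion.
0.9455 - 0.188i - 0.188j - 0.188k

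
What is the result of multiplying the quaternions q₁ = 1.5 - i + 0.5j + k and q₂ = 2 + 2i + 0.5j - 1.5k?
6.25 - 0.25i + 2.25j - 1.75k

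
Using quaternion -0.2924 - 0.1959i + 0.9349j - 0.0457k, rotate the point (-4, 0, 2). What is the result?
(1.951, 0.958, -3.908)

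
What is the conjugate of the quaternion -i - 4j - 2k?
i + 4j + 2k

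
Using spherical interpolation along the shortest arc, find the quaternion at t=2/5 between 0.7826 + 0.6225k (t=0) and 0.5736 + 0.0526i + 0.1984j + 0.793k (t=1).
0.7087 + 0.0214i + 0.0807j + 0.7006k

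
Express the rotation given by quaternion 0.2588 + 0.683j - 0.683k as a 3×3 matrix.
[[-0.866, 0.3535, 0.3535], [-0.3535, 0.067, -0.933], [-0.3535, -0.933, 0.067]]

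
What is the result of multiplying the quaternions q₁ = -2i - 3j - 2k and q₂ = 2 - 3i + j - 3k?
-9 + 7i - 6j - 15k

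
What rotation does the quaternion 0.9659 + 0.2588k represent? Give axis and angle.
axis = (0, 0, 1), θ = π/6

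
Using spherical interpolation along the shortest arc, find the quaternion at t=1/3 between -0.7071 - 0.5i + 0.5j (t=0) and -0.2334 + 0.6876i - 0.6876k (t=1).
-0.4689 - 0.7191i + 0.4066j + 0.3126k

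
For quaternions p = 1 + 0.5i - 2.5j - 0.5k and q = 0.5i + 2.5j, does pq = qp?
No: pq = 6 + 1.75i + 2.25j + 2.5k ≠ 6 - 0.75i + 2.75j - 2.5k = qp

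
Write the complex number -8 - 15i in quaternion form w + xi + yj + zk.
-8 - 15i + 0j + 0k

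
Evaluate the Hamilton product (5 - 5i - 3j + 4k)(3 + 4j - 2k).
35 - 25i + j - 18k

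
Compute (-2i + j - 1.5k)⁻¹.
0.2759i - 0.1379j + 0.2069k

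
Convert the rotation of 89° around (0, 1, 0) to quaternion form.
0.7133 + 0.7009j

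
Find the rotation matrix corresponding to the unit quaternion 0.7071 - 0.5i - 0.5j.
[[0.5, 0.5, -0.7071], [0.5, 0.5, 0.7071], [0.7071, -0.7071, 0]]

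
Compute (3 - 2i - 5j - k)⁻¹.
0.0769 + 0.0513i + 0.1282j + 0.0256k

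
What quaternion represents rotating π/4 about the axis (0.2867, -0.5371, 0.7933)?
0.9239 + 0.1097i - 0.2055j + 0.3036k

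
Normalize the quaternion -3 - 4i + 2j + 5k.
-0.4082 - 0.5443i + 0.2722j + 0.6804k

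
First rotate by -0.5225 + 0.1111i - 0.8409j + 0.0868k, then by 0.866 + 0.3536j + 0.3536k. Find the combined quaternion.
-0.1858 + 0.4242i - 0.8737j - 0.1489k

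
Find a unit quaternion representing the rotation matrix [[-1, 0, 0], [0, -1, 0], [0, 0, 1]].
k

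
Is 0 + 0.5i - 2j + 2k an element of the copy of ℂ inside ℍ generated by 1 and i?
No. The quaternion 0.5i - 2j + 2k has j-coefficient y = -2 and k-coefficient z = 2, not both zero, so it does not lie in the complex subalgebra spanned by 1 and i.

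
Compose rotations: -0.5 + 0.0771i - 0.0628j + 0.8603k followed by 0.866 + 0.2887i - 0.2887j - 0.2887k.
-0.225 - 0.3441i - 0.1807j + 0.8935k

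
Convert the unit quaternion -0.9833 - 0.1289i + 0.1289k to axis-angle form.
axis = (-√2/2, 0, √2/2), θ = 339°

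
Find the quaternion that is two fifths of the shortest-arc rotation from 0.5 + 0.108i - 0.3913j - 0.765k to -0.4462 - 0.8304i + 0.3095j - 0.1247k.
0.5797 + 0.4925i - 0.4338j - 0.483k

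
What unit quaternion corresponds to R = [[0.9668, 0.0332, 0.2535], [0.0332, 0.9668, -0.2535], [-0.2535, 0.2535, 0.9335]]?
0.9832 + 0.1289i + 0.1289j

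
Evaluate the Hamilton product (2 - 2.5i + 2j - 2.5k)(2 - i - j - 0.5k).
2.25 - 10.5i + 3.25j - 1.5k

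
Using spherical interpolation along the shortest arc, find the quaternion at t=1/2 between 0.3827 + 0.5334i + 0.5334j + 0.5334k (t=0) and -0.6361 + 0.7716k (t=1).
-0.1658 + 0.349i + 0.349j + 0.8538k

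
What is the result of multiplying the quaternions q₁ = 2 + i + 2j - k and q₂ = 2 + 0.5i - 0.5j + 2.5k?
7 + 7.5i + 1.5k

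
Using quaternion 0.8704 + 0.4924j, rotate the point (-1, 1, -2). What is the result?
(-2.229, 1, -0.173)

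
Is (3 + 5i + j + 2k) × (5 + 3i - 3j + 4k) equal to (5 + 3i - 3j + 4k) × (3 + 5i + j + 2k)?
No: pq = -5 + 44i - 18j + 4k ≠ -5 + 24i + 10j + 40k = qp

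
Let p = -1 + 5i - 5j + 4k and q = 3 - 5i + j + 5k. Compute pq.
7 - 9i - 61j - 13k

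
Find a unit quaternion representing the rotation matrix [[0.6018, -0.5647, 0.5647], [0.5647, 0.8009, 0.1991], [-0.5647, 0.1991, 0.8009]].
0.8949 + 0.3155j + 0.3155k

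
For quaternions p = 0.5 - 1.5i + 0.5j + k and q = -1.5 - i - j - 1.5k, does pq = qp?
No: pq = -0.25 + 2i - 4.5j - 0.25k ≠ -0.25 + 1.5i + 2j - 4.25k = qp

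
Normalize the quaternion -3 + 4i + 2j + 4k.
-0.4472 + 0.5963i + 0.2981j + 0.5963k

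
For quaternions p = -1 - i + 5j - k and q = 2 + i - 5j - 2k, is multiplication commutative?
No: pq = 22 - 18i + 12j ≠ 22 + 12i + 18j = qp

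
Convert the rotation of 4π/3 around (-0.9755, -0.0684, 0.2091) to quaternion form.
-0.5 - 0.8448i - 0.0592j + 0.1811k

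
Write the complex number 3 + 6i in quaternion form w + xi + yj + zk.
3 + 6i + 0j + 0k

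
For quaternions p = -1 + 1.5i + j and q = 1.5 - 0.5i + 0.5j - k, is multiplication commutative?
No: pq = -1.25 + 1.75i + 2.5j + 2.25k ≠ -1.25 + 3.75i - 0.5j - 0.25k = qp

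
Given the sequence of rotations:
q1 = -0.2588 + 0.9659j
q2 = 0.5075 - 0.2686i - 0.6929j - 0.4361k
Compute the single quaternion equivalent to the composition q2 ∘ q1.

q2 · q1 = 0.5379 + 0.4907i + 0.6695j - 0.1466k
0.5379 + 0.4907i + 0.6695j - 0.1466k


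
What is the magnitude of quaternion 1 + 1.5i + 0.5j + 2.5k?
3.122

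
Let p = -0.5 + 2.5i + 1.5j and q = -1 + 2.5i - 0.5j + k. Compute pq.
-5 - 2.25i - 3.75j - 5.5k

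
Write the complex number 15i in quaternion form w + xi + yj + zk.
0 + 15i + 0j + 0k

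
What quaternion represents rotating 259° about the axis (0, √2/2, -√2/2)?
-0.6361 + 0.5456j - 0.5456k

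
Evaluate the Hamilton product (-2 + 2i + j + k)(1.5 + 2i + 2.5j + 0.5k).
-10 - 3i - 2.5j + 3.5k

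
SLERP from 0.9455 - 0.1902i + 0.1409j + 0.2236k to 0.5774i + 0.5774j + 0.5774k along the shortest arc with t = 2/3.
0.4472 + 0.392i + 0.5486j + 0.5877k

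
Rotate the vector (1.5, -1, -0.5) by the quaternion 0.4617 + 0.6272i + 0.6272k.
(0.506, 1.732, 0.494)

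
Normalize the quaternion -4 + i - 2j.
-0.8729 + 0.2182i - 0.4364j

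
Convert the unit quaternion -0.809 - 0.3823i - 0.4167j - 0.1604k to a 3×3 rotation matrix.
[[0.6013, 0.0591, 0.7969], [0.5781, 0.6562, -0.4849], [-0.5516, 0.7522, 0.3604]]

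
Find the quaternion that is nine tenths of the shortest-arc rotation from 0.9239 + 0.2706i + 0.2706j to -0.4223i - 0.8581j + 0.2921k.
0.1196 + 0.4353i + 0.8483j - 0.2768k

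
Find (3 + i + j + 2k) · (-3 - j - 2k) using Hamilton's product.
-4 - 3i - 4j - 13k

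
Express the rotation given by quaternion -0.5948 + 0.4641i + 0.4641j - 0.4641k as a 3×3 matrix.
[[0.1384, -0.1213, -0.9829], [0.9829, 0.1384, 0.1213], [0.1213, -0.9829, 0.1384]]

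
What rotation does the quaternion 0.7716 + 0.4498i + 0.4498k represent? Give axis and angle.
axis = (√2/2, 0, √2/2), θ = 79°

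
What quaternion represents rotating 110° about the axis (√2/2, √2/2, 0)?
0.5736 + 0.5792i + 0.5792j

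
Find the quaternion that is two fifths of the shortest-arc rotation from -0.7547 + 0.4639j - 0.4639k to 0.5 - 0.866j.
-0.6896 + 0.6625j - 0.2926k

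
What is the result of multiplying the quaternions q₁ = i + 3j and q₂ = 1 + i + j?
-4 + i + 3j - 2k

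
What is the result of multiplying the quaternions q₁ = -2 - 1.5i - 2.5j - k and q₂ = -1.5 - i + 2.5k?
4 - 2i + 8.5j - 6k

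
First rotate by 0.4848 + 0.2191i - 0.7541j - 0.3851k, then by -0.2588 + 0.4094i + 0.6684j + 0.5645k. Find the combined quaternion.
0.5063 + 0.3101i + 0.8005j - 0.0818k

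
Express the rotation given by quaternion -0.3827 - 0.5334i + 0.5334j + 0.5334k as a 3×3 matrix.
[[-0.1381, -0.1608, -0.9773], [-0.9773, -0.1381, 0.1608], [-0.1608, 0.9773, -0.1381]]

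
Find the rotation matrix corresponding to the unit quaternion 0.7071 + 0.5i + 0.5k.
[[0.5, -0.7071, 0.5], [0.7071, 0, -0.7071], [0.5, 0.7071, 0.5]]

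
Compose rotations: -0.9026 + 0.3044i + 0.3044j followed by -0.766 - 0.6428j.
0.8871 - 0.2332i + 0.347j + 0.1957k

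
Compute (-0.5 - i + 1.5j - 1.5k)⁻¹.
-0.087 + 0.1739i - 0.2609j + 0.2609k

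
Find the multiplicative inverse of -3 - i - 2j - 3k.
-0.1304 + 0.0435i + 0.087j + 0.1304k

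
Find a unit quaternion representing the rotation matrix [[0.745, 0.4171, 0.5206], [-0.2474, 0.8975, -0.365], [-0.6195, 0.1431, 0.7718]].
0.9239 + 0.1375i + 0.3085j - 0.1798k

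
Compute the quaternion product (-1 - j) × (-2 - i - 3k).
2 + 4i + 2j + 2k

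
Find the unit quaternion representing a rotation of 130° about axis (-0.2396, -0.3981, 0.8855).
0.4226 - 0.2172i - 0.3608j + 0.8025k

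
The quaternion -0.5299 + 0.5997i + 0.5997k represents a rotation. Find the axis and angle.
axis = (√2/2, 0, √2/2), θ = 244°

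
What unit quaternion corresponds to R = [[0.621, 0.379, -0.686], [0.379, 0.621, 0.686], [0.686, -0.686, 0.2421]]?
0.7881 - 0.4353i - 0.4353j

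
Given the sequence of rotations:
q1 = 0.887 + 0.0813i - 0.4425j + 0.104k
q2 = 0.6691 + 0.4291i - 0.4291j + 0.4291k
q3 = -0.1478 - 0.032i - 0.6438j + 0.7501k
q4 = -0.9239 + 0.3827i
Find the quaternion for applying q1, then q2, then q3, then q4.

q2 · q1 = 0.3241 + 0.5803i - 0.6864j + 0.2952k
q3 · q2 · q1 = -0.6927 + 0.2287i + 0.3375j + 0.595k
q4 · q3 · q2 · q1 = 0.5525 - 0.4764i - 0.5395j - 0.4206k
0.5525 - 0.4764i - 0.5395j - 0.4206k


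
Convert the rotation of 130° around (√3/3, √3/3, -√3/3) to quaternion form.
0.4226 + 0.5233i + 0.5233j - 0.5233k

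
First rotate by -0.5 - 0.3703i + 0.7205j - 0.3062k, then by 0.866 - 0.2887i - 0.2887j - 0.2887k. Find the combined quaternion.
-0.4203 + 0.1201i + 0.7868j - 0.4357k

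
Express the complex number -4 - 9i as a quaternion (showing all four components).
-4 - 9i + 0j + 0k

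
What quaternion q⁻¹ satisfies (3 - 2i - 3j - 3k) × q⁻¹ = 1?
0.0968 + 0.0645i + 0.0968j + 0.0968k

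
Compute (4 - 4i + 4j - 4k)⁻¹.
0.0625 + 0.0625i - 0.0625j + 0.0625k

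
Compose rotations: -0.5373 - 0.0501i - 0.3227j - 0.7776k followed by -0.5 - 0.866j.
-0.0108 + 0.6985i + 0.6267j + 0.3454k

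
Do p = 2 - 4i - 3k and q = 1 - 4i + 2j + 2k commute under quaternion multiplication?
No: pq = -8 - 6i + 24j - 7k ≠ -8 - 18i - 16j + 9k = qp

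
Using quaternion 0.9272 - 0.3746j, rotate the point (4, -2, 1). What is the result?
(2.183, -2, 3.498)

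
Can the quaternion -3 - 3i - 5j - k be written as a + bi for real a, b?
No. The quaternion -3 - 3i - 5j - k has j-coefficient y = -5 and k-coefficient z = -1, not both zero, so it does not lie in the complex subalgebra spanned by 1 and i.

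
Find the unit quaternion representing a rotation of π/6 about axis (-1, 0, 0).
0.9659 - 0.2588i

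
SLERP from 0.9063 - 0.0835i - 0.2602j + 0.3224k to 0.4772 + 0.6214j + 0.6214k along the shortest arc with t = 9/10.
0.5577 - 0.0102i + 0.5502j + 0.6214k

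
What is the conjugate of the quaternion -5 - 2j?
-5 + 2j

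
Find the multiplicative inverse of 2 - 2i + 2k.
0.1667 + 0.1667i - 0.1667k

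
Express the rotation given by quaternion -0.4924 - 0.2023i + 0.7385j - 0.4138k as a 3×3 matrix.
[[-0.4332, -0.7063, -0.5599], [0.1087, 0.5757, -0.8104], [0.8947, -0.412, -0.1726]]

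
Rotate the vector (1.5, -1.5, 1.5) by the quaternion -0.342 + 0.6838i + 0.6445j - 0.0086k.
(-1.739, 1.919, 0.213)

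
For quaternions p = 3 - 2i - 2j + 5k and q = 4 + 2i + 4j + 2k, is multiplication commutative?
No: pq = 14 - 26i + 18j + 22k ≠ 14 + 22i - 10j + 30k = qp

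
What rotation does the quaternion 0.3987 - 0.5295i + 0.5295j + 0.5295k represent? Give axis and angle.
axis = (-√3/3, √3/3, √3/3), θ = 133°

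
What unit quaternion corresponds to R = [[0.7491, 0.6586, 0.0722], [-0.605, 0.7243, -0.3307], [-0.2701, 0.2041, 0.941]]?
0.9239 + 0.1447i + 0.0926j - 0.3419k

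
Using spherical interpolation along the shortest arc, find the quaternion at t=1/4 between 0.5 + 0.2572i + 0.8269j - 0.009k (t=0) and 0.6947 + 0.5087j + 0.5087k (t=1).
0.5769 + 0.2002i + 0.781j + 0.1305k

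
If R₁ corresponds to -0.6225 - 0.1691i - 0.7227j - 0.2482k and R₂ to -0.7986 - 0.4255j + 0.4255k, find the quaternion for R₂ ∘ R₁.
0.2952 + 0.5482i + 0.7701j - 0.1386k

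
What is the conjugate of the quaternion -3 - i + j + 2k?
-3 + i - j - 2k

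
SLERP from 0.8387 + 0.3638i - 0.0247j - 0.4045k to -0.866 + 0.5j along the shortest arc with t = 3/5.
0.9145 + 0.1574i - 0.3292j - 0.175k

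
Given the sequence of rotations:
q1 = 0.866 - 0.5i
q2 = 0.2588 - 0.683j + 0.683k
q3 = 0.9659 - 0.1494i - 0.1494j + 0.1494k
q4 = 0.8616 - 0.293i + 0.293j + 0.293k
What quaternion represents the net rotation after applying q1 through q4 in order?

q2 · q1 = 0.2241 - 0.1294i - 0.933j + 0.25k
q3 · q2 · q1 = 0.0204 - 0.0564i - 0.9166j + 0.395k
q4 · q3 · q2 · q1 = 0.1539 + 0.3297i - 0.6846j + 0.6314k
0.1539 + 0.3297i - 0.6846j + 0.6314k


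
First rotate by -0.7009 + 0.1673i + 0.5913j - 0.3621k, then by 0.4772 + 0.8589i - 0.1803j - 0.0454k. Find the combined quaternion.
-0.388 - 0.43i + 0.712j + 0.3971k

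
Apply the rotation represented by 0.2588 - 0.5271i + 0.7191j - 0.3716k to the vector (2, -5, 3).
(4.5, -3.526, 2.306)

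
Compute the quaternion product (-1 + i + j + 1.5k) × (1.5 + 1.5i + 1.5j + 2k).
-7.5 - 0.25i + 0.25j + 0.25k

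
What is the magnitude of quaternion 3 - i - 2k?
√14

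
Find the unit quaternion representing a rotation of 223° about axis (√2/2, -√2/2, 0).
-0.3665 + 0.6579i - 0.6579j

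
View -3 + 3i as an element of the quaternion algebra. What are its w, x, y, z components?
-3 + 3i + 0j + 0k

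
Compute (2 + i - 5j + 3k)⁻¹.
0.0513 - 0.0256i + 0.1282j - 0.0769k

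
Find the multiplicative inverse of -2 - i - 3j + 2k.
-0.1111 + 0.0556i + 0.1667j - 0.1111k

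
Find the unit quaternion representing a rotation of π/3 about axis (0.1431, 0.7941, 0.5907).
0.866 + 0.0716i + 0.3971j + 0.2954k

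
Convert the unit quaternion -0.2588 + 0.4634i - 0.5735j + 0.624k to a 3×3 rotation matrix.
[[-0.4366, -0.2085, 0.8752], [-0.8545, -0.2082, -0.4759], [0.2815, -0.9556, -0.0873]]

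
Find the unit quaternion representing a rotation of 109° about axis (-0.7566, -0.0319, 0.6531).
0.5807 - 0.616i - 0.026j + 0.5317k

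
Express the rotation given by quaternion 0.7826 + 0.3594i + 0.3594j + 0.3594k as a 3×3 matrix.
[[0.4833, -0.3042, 0.8209], [0.8209, 0.4833, -0.3042], [-0.3042, 0.8209, 0.4833]]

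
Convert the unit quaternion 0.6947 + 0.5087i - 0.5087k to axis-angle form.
axis = (√2/2, 0, -√2/2), θ = 92°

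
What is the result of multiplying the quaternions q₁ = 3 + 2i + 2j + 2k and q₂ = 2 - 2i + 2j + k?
4 - 4i + 4j + 15k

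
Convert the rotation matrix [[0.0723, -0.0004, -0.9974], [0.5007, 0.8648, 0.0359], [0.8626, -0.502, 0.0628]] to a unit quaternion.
0.7071 - 0.1902i - 0.6576j + 0.1772k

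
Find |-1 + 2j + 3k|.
√14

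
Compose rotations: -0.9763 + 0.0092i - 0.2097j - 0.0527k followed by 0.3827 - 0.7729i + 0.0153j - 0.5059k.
-0.39 + 0.6512i - 0.1406j + 0.6357k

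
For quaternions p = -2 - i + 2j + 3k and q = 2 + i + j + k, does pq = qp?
No: pq = -8 - 5i + 6j + k ≠ -8 - 3i - 2j + 7k = qp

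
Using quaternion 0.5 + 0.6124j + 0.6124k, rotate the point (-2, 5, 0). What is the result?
(-2.062, 0.025, 4.975)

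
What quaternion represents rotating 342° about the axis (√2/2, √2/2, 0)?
-0.9877 + 0.1106i + 0.1106j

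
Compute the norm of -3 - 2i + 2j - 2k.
√21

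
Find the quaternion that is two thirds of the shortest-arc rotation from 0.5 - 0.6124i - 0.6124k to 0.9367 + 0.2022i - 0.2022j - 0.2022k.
0.9008 - 0.0936i - 0.1513j - 0.3962k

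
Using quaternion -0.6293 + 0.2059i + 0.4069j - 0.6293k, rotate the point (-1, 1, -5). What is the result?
(3.355, 0.428, -3.945)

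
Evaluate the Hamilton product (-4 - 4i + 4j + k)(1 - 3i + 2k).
-18 + 16i + 9j + 5k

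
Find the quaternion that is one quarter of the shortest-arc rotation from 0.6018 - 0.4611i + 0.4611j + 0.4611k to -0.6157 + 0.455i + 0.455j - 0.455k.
0.662 - 0.5023i + 0.239j + 0.5023k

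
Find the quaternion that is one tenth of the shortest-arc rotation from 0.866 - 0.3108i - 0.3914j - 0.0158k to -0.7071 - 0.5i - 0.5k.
0.9 - 0.23i - 0.3673j + 0.0469k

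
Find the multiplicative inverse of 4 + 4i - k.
0.1212 - 0.1212i + 0.0303k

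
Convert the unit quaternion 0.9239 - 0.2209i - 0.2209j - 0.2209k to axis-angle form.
axis = (-√3/3, -√3/3, -√3/3), θ = π/4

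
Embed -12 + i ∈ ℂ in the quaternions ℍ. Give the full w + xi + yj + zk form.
-12 + i + 0j + 0k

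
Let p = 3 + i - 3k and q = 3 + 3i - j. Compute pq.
6 + 9i - 12j - 10k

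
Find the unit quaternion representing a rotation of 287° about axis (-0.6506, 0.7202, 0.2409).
-0.8039 - 0.387i + 0.4284j + 0.1433k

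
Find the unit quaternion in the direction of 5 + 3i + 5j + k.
0.6455 + 0.3873i + 0.6455j + 0.1291k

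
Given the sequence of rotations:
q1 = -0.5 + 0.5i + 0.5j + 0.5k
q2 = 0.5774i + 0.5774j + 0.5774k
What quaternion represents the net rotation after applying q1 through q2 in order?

q2 · q1 = -0.8661 - 0.2887i - 0.2887j - 0.2887k
-0.8661 - 0.2887i - 0.2887j - 0.2887k


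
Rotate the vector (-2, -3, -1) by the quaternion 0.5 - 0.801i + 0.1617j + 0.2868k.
(0.369, 0.394, 3.703)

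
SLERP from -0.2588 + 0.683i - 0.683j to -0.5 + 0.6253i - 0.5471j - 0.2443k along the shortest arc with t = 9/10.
-0.4785 + 0.6352i - 0.5645j - 0.2209k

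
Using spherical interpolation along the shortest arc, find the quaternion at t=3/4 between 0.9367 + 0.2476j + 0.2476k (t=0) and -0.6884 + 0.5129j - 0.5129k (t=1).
0.8113 - 0.3375j + 0.4773k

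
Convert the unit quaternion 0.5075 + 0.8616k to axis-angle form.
axis = (0, 0, 1), θ = 119°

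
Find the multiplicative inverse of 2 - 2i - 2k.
0.1667 + 0.1667i + 0.1667k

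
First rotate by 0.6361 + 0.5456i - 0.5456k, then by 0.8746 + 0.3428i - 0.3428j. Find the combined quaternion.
0.3693 + 0.8823i - 0.031j - 0.2902k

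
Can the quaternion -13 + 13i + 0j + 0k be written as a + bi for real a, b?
Yes. The quaternion -13 + 13i has j- and k-coefficients y = z = 0, so it lies in the complex subalgebra spanned by 1 and i.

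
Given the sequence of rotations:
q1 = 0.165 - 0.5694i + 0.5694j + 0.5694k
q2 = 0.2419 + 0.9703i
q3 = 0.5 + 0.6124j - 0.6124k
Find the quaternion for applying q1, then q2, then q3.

q2 · q1 = 0.5924 + 0.0224i - 0.4148j + 0.6902k
q3 · q2 · q1 = 0.9729 + 0.1799i + 0.1417j - 0.0314k
0.9729 + 0.1799i + 0.1417j - 0.0314k


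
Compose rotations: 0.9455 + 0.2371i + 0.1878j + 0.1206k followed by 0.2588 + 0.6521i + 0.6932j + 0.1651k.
-0.06 + 0.7305i + 0.6645j + 0.1454k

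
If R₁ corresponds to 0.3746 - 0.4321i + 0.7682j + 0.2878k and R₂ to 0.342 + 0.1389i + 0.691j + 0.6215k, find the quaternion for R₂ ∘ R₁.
-0.5216 - 0.3743i + 0.213j + 0.7365k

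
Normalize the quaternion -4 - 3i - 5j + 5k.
-0.4619 - 0.3464i - 0.5774j + 0.5774k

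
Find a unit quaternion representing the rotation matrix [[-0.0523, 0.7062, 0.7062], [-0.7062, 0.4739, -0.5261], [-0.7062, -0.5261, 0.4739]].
0.6884 + 0.5129j - 0.5129k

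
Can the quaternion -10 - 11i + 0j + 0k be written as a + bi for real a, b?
Yes. The quaternion -10 - 11i has j- and k-coefficients y = z = 0, so it lies in the complex subalgebra spanned by 1 and i.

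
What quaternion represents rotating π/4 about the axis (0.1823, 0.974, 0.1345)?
0.9239 + 0.0698i + 0.3727j + 0.0515k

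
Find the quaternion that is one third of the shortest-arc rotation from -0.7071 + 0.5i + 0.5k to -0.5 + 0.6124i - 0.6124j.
-0.6913 + 0.5852i - 0.2279j + 0.3573k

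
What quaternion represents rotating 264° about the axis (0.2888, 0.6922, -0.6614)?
-0.6691 + 0.2146i + 0.5144j - 0.4915k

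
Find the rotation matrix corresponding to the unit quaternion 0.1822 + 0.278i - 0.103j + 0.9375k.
[[-0.779, -0.3989, 0.4837], [0.2844, -0.9124, -0.2944], [0.5588, -0.0918, 0.8242]]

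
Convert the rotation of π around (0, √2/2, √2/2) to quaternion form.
0.7071j + 0.7071k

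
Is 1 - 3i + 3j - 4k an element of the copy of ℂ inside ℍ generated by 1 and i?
No. The quaternion 1 - 3i + 3j - 4k has j-coefficient y = 3 and k-coefficient z = -4, not both zero, so it does not lie in the complex subalgebra spanned by 1 and i.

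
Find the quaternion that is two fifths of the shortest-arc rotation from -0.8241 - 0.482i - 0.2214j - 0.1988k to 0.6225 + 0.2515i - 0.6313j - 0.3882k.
-0.8749 - 0.4571i + 0.152j + 0.0499k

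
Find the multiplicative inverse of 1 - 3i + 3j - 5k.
0.0227 + 0.0682i - 0.0682j + 0.1136k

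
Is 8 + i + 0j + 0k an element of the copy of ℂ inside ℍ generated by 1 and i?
Yes. The quaternion 8 + i has j- and k-coefficients y = z = 0, so it lies in the complex subalgebra spanned by 1 and i.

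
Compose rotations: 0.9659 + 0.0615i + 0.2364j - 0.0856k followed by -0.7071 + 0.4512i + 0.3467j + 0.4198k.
-0.7568 + 0.2634i + 0.2322j + 0.5514k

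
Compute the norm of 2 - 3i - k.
√14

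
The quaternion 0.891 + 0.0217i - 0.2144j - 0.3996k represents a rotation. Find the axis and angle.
axis = (0.0478, -0.4722, -0.8802), θ = 54°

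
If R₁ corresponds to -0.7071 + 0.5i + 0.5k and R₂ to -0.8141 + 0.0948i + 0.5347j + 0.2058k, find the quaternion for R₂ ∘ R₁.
0.4254 - 0.2067i - 0.3226j - 0.8199k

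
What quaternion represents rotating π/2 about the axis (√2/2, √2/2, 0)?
0.7071 + 0.5i + 0.5j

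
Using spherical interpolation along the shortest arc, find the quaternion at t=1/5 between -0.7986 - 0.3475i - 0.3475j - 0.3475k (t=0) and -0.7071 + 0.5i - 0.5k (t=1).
-0.8435 - 0.1782i - 0.2951j - 0.412k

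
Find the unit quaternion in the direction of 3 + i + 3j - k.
0.6708 + 0.2236i + 0.6708j - 0.2236k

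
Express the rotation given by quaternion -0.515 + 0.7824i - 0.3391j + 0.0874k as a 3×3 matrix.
[[0.7547, -0.4406, 0.486], [-0.6206, -0.2396, 0.7466], [-0.2125, -0.8651, -0.4543]]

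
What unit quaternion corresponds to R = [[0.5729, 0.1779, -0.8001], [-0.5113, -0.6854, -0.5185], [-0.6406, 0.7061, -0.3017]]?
0.3827 + 0.8i - 0.1042j - 0.4502k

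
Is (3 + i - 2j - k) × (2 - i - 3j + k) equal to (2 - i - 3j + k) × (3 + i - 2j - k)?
No: pq = 2 - 6i - 13j - 4k ≠ 2 + 4i - 13j + 6k = qp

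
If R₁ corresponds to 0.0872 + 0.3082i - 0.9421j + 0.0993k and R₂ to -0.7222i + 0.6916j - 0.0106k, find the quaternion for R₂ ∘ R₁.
0.8752 - 0.0043i + 0.1288j + 0.4663k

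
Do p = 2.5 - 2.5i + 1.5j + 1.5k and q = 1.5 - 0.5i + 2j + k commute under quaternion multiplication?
No: pq = -2 - 6.5i + 9j + 0.5k ≠ -2 - 3.5i + 5.5j + 9k = qp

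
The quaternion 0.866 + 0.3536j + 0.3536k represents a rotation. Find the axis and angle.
axis = (0, √2/2, √2/2), θ = π/3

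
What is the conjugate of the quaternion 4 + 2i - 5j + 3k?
4 - 2i + 5j - 3k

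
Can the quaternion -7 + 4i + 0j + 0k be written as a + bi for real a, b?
Yes. The quaternion -7 + 4i has j- and k-coefficients y = z = 0, so it lies in the complex subalgebra spanned by 1 and i.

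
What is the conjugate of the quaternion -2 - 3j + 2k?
-2 + 3j - 2k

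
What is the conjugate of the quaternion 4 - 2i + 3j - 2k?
4 + 2i - 3j + 2k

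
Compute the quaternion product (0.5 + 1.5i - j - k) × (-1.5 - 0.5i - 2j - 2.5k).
-4.5 - 2i + 4.75j - 3.25k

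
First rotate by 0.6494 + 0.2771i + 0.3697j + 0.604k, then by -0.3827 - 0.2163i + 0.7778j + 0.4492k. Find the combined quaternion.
-0.7475 + 0.0572i + 0.6187j - 0.2349k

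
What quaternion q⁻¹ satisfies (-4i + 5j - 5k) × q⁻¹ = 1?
0.0606i - 0.0758j + 0.0758k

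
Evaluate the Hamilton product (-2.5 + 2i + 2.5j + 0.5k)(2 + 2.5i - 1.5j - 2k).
-5.25 - 6.5i + 14j - 3.25k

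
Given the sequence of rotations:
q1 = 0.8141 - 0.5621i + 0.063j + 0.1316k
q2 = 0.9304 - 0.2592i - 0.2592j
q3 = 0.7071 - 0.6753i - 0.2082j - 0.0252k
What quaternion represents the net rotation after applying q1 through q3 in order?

q2 · q1 = 0.6281 - 0.7681i - 0.1183j - 0.0396k
q3 · q2 · q1 = -0.1002 - 0.962i - 0.2218j - 0.1239k
-0.1002 - 0.962i - 0.2218j - 0.1239k


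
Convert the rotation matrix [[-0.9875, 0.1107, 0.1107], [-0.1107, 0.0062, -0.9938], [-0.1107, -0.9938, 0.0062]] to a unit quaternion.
-0.0785 - 0.7049j + 0.7049k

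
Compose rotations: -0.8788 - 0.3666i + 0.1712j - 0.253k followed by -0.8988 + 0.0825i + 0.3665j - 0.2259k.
0.7002 + 0.2029i - 0.3723j + 0.5744k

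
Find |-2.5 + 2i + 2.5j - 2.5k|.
4.77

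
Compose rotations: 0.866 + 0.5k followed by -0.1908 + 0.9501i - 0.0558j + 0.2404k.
-0.2854 + 0.7949i - 0.5234j + 0.1128k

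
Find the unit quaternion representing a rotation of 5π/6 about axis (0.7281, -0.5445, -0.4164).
0.2588 + 0.7033i - 0.5259j - 0.4022k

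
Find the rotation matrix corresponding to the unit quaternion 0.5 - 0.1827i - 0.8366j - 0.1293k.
[[-0.4332, 0.435, -0.7894], [0.1764, 0.8998, 0.399], [0.8838, 0.0336, -0.4666]]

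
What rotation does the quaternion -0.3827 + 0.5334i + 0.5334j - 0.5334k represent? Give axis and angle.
axis = (√3/3, √3/3, -√3/3), θ = 5π/4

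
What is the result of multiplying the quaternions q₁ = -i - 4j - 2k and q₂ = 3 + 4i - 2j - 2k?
-8 + i - 22j + 12k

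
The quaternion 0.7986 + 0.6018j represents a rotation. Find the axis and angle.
axis = (0, 1, 0), θ = 74°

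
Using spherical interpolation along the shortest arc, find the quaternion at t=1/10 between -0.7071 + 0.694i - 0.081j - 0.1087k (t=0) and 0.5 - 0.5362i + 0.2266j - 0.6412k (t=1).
-0.7073 + 0.6993i - 0.1j - 0.028k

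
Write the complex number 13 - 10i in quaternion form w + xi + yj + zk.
13 - 10i + 0j + 0k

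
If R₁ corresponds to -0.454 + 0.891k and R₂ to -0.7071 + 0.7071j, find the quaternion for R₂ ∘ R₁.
0.321 + 0.63i - 0.321j - 0.63k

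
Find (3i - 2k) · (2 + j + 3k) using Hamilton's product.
6 + 8i - 9j - k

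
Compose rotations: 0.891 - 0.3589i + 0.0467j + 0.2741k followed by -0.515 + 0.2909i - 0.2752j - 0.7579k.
-0.1339 + 0.404i - 0.077j - 0.9016k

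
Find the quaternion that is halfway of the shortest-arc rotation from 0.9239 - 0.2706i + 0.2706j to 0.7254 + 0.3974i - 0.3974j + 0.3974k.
0.9668 + 0.0743i - 0.0743j + 0.233k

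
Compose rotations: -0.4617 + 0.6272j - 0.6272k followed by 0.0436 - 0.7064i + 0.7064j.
-0.4632 - 0.1169i - 0.7419j - 0.4704k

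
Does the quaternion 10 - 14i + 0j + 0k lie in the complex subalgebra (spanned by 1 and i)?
Yes. The quaternion 10 - 14i has j- and k-coefficients y = z = 0, so it lies in the complex subalgebra spanned by 1 and i.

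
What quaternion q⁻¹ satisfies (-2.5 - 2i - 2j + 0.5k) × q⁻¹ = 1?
-0.1724 + 0.1379i + 0.1379j - 0.0345k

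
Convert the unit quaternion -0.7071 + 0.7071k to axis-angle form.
axis = (0, 0, 1), θ = 3π/2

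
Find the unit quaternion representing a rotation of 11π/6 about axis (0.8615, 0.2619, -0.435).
-0.9659 + 0.223i + 0.0678j - 0.1126k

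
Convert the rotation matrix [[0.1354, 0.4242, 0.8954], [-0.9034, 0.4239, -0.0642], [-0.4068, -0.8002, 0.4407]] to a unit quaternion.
0.7071 - 0.2602i + 0.4604j - 0.4694k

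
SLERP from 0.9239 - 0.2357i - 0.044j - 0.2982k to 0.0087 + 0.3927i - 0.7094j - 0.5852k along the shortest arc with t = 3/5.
0.5166 + 0.1722i - 0.5703j - 0.615k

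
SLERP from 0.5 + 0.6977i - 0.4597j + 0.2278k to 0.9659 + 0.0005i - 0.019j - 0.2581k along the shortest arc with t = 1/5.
0.6726 + 0.6056i - 0.4037j + 0.1339k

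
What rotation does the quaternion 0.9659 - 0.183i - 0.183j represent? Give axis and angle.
axis = (-√2/2, -√2/2, 0), θ = π/6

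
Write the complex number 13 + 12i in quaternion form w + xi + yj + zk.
13 + 12i + 0j + 0k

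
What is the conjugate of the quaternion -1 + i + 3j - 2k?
-1 - i - 3j + 2k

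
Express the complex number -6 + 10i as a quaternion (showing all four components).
-6 + 10i + 0j + 0k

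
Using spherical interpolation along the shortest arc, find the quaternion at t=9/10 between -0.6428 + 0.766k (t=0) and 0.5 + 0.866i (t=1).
-0.5593 - 0.8229i + 0.1003k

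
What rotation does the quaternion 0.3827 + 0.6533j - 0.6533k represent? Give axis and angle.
axis = (0, √2/2, -√2/2), θ = 3π/4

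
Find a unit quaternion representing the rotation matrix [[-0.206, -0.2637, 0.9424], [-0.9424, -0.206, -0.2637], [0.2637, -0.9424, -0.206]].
-0.309 + 0.5491i - 0.5491j + 0.5491k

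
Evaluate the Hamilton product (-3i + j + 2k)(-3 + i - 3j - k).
8 + 14i - 4j + 2k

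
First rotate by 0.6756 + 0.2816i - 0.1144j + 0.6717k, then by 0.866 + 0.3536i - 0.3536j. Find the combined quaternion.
0.445 + 0.2452i - 0.5755j + 0.6408k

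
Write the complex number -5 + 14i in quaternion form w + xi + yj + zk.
-5 + 14i + 0j + 0k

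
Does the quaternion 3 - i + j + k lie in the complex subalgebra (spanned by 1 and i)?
No. The quaternion 3 - i + j + k has j-coefficient y = 1 and k-coefficient z = 1, not both zero, so it does not lie in the complex subalgebra spanned by 1 and i.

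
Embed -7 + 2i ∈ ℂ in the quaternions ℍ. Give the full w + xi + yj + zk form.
-7 + 2i + 0j + 0k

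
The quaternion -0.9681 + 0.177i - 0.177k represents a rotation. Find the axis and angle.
axis = (√2/2, 0, -√2/2), θ = 331°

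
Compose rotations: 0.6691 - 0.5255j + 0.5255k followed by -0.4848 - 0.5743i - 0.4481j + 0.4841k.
-0.8143 - 0.3653i + 0.2567j + 0.3709k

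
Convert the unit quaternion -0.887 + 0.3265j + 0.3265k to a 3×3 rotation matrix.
[[0.5736, 0.5792, -0.5792], [-0.5792, 0.7868, 0.2132], [0.5792, 0.2132, 0.7868]]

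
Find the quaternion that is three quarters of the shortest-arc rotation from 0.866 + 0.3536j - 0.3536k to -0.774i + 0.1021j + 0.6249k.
0.299 + 0.6787i + 0.0326j - 0.67k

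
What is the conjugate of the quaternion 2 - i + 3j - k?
2 + i - 3j + k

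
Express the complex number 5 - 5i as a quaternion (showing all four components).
5 - 5i + 0j + 0k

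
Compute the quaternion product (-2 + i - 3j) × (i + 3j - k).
8 + i - 5j + 8k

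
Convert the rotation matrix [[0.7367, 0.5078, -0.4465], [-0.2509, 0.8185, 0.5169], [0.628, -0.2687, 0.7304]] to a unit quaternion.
0.9063 - 0.2167i - 0.2964j - 0.2093k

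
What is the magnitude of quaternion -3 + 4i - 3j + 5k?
√59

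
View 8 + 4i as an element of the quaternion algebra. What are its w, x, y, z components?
8 + 4i + 0j + 0k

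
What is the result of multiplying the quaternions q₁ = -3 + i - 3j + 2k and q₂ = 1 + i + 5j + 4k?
3 - 24i - 20j - 2k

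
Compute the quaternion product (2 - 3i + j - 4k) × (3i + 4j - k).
1 + 21i - 7j - 17k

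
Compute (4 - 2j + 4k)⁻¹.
0.1111 + 0.0556j - 0.1111k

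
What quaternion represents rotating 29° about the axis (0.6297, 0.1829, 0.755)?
0.9681 + 0.1577i + 0.0458j + 0.189k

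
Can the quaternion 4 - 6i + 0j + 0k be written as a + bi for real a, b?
Yes. The quaternion 4 - 6i has j- and k-coefficients y = z = 0, so it lies in the complex subalgebra spanned by 1 and i.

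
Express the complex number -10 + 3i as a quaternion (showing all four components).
-10 + 3i + 0j + 0k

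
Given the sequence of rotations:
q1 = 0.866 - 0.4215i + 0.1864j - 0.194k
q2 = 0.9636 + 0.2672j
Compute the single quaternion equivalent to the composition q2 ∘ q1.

q2 · q1 = 0.7847 - 0.458i + 0.411j - 0.0743k
0.7847 - 0.458i + 0.411j - 0.0743k


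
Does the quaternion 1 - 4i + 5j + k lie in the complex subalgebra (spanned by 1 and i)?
No. The quaternion 1 - 4i + 5j + k has j-coefficient y = 5 and k-coefficient z = 1, not both zero, so it does not lie in the complex subalgebra spanned by 1 and i.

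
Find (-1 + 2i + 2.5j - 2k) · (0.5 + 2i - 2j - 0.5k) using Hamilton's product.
-0.5 - 6.25i + 0.25j - 9.5k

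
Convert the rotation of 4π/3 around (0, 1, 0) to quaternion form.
-0.5 + 0.866j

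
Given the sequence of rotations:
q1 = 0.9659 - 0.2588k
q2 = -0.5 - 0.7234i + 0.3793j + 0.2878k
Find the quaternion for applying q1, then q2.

q2 · q1 = -0.4085 - 0.7969i + 0.1791j + 0.4074k
-0.4085 - 0.7969i + 0.1791j + 0.4074k


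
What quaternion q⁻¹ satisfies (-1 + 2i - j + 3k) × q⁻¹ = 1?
-0.0667 - 0.1333i + 0.0667j - 0.2k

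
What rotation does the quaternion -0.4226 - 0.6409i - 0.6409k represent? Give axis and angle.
axis = (-√2/2, 0, -√2/2), θ = 230°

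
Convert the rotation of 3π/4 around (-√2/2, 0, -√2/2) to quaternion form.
0.3827 - 0.6533i - 0.6533k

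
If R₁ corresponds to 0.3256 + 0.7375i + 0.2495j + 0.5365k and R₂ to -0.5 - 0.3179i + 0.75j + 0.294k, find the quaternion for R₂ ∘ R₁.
-0.2732 - 0.1432i + 0.5068j - 0.805k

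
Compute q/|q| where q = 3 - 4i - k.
0.5883 - 0.7845i - 0.1961k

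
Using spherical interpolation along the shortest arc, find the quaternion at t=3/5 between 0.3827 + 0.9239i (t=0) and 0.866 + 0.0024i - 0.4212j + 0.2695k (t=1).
0.8102 + 0.4649i - 0.3007j + 0.1924k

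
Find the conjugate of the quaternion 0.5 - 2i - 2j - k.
0.5 + 2i + 2j + k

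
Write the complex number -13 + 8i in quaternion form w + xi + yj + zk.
-13 + 8i + 0j + 0k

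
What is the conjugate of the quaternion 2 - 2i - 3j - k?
2 + 2i + 3j + k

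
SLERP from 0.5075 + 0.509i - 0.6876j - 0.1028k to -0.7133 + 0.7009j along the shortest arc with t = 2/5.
0.6138 + 0.3162i - 0.7205j - 0.0639k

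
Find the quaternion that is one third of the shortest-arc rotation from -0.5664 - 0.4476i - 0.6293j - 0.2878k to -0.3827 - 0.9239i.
-0.5514 - 0.6695i - 0.4527j - 0.207k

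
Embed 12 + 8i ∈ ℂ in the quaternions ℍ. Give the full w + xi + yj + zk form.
12 + 8i + 0j + 0k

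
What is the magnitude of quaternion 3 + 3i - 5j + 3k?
√52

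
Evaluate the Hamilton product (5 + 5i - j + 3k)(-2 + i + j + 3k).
-23 - 11i - 5j + 15k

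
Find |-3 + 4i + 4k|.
√41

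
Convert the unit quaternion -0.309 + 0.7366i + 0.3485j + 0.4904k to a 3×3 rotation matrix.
[[0.2761, 0.8165, 0.5071], [0.2103, -0.5661, 0.797], [0.9378, -0.1134, -0.3281]]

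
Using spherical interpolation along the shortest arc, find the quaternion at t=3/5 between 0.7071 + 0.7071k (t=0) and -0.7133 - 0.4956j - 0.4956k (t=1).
0.737 + 0.3071j + 0.6021k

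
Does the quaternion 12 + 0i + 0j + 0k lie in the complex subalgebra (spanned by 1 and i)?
Yes. The quaternion 12 has j- and k-coefficients y = z = 0, so it lies in the complex subalgebra spanned by 1 and i.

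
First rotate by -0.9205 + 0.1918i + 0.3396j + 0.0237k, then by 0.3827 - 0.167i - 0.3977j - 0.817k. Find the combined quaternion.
-0.1658 + 0.4952i + 0.3433j + 0.7807k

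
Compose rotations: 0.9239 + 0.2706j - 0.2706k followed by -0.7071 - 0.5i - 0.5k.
-0.7886 - 0.3266i - 0.3266j - 0.4059k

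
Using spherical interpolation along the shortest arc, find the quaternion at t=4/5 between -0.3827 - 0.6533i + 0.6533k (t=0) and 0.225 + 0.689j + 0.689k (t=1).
0.1002 - 0.1665i + 0.6054j + 0.7719k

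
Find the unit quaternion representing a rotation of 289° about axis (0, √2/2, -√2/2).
-0.8141 + 0.4106j - 0.4106k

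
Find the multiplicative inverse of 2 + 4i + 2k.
0.0833 - 0.1667i - 0.0833k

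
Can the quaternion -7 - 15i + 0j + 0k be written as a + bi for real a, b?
Yes. The quaternion -7 - 15i has j- and k-coefficients y = z = 0, so it lies in the complex subalgebra spanned by 1 and i.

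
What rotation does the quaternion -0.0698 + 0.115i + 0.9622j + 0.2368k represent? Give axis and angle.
axis = (0.1153, 0.9646, 0.2374), θ = 188°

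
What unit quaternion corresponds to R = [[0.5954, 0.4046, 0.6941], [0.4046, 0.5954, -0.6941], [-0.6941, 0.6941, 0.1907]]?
0.7716 + 0.4498i + 0.4498j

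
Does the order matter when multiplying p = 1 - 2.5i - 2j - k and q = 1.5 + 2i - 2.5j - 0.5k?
Yes: pq = 1 - 3.25i - 8.75j + 8.25k ≠ 1 - 0.25i - 2.25j - 12.25k = qp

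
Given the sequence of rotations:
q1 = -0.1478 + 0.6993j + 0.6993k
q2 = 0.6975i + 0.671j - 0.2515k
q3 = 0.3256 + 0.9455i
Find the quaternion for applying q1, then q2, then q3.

q2 · q1 = -0.2934 + 0.542i - 0.5869j + 0.5249k
q3 · q2 · q1 = -0.608 - 0.1009i - 0.6874j - 0.384k
-0.608 - 0.1009i - 0.6874j - 0.384k


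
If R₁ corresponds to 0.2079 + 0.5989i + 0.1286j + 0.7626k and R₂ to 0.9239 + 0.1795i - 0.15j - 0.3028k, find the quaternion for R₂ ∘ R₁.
0.3348 + 0.5152i - 0.2306j + 0.7545k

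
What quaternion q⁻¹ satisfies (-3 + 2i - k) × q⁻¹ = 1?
-0.2143 - 0.1429i + 0.0714k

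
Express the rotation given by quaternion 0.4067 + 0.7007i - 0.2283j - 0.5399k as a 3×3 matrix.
[[0.3128, 0.1192, -0.9423], [-0.7591, -0.5649, -0.3234], [-0.5709, 0.8165, -0.0862]]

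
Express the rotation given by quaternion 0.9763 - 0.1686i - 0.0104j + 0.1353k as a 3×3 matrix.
[[0.9632, -0.2607, -0.0659], [0.2677, 0.9065, 0.3264], [-0.0253, -0.332, 0.9429]]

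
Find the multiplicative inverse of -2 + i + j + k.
-0.2857 - 0.1429i - 0.1429j - 0.1429k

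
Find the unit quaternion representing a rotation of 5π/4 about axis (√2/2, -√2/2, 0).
-0.3827 + 0.6533i - 0.6533j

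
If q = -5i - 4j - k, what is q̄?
5i + 4j + k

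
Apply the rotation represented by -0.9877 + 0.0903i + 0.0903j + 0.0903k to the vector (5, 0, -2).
(5.161, -1.2, -0.961)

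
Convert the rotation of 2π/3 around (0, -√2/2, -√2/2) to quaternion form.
0.5 - 0.6124j - 0.6124k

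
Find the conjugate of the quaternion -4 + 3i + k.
-4 - 3i - k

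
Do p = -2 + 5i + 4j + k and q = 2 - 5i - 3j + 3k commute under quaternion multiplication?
No: pq = 30 + 35i - 6j + k ≠ 30 + 5i + 34j - 9k = qp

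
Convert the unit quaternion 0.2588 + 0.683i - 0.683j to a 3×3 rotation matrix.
[[0.067, -0.933, -0.3535], [-0.933, 0.067, -0.3535], [0.3535, 0.3535, -0.866]]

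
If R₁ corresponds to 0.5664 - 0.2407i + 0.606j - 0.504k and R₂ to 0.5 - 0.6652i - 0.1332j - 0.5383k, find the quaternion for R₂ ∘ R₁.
-0.0675 - 0.1038i + 0.0219j - 0.9921k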